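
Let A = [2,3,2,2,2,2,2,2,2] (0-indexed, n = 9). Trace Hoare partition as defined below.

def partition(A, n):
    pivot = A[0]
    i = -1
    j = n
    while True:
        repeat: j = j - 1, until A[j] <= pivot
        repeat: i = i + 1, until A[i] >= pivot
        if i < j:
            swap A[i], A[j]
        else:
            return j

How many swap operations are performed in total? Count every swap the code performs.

pivot=2
j stops at 8 (2), i stops at 0 (2); swap ⇒ [2,3,2,2,2,2,2,2,2]
j stops at 7 (2), i stops at 1 (3); swap ⇒ [2,2,2,2,2,2,2,3,2]
j stops at 6 (2), i stops at 2 (2); swap ⇒ [2,2,2,2,2,2,2,3,2]
j stops at 5 (2), i stops at 3 (2); swap ⇒ [2,2,2,2,2,2,2,3,2]
j stops at 4, i stops at 4; i≥j ⇒ return 4. A=[2,2,2,2,2,2,2,3,2]

4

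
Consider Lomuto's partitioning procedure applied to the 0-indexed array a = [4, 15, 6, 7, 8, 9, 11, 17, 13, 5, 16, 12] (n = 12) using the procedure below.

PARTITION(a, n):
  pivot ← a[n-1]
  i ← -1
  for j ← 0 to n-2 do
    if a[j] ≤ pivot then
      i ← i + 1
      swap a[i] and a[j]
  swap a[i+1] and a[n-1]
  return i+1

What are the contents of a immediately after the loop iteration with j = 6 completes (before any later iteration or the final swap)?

[4, 6, 7, 8, 9, 11, 15, 17, 13, 5, 16, 12]

pivot = a[11] = 12; i = -1
j=0: a[0]=4 ≤ 12 → i=0, swap a[0],a[0] (no change) → [4, 15, 6, 7, 8, 9, 11, 17, 13, 5, 16, 12]
j=1: a[1]=15 > 12 → no swap
j=2: a[2]=6 ≤ 12 → i=1, swap a[1],a[2] → [4, 6, 15, 7, 8, 9, 11, 17, 13, 5, 16, 12]
j=3: a[3]=7 ≤ 12 → i=2, swap a[2],a[3] → [4, 6, 7, 15, 8, 9, 11, 17, 13, 5, 16, 12]
j=4: a[4]=8 ≤ 12 → i=3, swap a[3],a[4] → [4, 6, 7, 8, 15, 9, 11, 17, 13, 5, 16, 12]
j=5: a[5]=9 ≤ 12 → i=4, swap a[4],a[5] → [4, 6, 7, 8, 9, 15, 11, 17, 13, 5, 16, 12]
j=6: a[6]=11 ≤ 12 → i=5, swap a[5],a[6] → [4, 6, 7, 8, 9, 11, 15, 17, 13, 5, 16, 12]
(after j=6) a = [4, 6, 7, 8, 9, 11, 15, 17, 13, 5, 16, 12]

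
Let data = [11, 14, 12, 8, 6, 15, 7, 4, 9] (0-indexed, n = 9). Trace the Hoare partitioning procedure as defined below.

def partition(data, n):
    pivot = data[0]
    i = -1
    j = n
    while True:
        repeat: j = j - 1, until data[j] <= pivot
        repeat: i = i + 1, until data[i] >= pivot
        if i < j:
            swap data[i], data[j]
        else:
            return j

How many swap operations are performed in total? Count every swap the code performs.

3

pivot = data[0] = 11; i = -1, j = 9
j→8 (data[8]=9≤11), i→0 (data[0]=11≥11); i<j, swap → [9, 14, 12, 8, 6, 15, 7, 4, 11]
j→7 (data[7]=4≤11), i→1 (data[1]=14≥11); i<j, swap → [9, 4, 12, 8, 6, 15, 7, 14, 11]
j→6 (data[6]=7≤11), i→2 (data[2]=12≥11); i<j, swap → [9, 4, 7, 8, 6, 15, 12, 14, 11]
j→4, i→5; i≥j, return j=4. data = [9, 4, 7, 8, 6, 15, 12, 14, 11]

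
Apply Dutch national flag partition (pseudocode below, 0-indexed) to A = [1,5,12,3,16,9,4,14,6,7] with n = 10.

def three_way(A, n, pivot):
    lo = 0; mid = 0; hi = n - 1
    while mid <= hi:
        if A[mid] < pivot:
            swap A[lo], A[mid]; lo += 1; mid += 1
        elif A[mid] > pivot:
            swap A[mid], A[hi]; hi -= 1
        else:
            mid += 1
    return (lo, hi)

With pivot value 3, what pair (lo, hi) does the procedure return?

(1, 1)

lo=0 mid=0 hi=9
1<3: swap(0,0), lo=1 mid=1 ⇒ [1,5,12,3,16,9,4,14,6,7]
5>3: swap(1,9), hi=8 ⇒ [1,7,12,3,16,9,4,14,6,5]
7>3: swap(1,8), hi=7 ⇒ [1,6,12,3,16,9,4,14,7,5]
6>3: swap(1,7), hi=6 ⇒ [1,14,12,3,16,9,4,6,7,5]
14>3: swap(1,6), hi=5 ⇒ [1,4,12,3,16,9,14,6,7,5]
4>3: swap(1,5), hi=4 ⇒ [1,9,12,3,16,4,14,6,7,5]
9>3: swap(1,4), hi=3 ⇒ [1,16,12,3,9,4,14,6,7,5]
16>3: swap(1,3), hi=2 ⇒ [1,3,12,16,9,4,14,6,7,5]
3=3: mid=2
12>3: swap(2,2), hi=1 ⇒ [1,3,12,16,9,4,14,6,7,5]
done. lo=1 hi=1; A=[1,3,12,16,9,4,14,6,7,5]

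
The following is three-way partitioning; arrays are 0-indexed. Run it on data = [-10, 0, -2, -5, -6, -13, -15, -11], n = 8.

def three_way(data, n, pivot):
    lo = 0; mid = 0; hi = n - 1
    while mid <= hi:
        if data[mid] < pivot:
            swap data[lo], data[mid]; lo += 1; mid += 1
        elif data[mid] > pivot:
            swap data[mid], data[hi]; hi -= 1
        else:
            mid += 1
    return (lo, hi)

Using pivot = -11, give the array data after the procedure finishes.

pivot = -11; lo=0, mid=0, hi=7
data[mid]=-10>-11: swap data[0],data[7]; hi=6 → [-11, 0, -2, -5, -6, -13, -15, -10]
data[mid]=-11=-11: mid=1
data[mid]=0>-11: swap data[1],data[6]; hi=5 → [-11, -15, -2, -5, -6, -13, 0, -10]
data[mid]=-15<-11: swap data[0],data[1]; lo=1,mid=2 → [-15, -11, -2, -5, -6, -13, 0, -10]
data[mid]=-2>-11: swap data[2],data[5]; hi=4 → [-15, -11, -13, -5, -6, -2, 0, -10]
data[mid]=-13<-11: swap data[1],data[2]; lo=2,mid=3 → [-15, -13, -11, -5, -6, -2, 0, -10]
data[mid]=-5>-11: swap data[3],data[4]; hi=3 → [-15, -13, -11, -6, -5, -2, 0, -10]
data[mid]=-6>-11: swap data[3],data[3]; hi=2 → [-15, -13, -11, -6, -5, -2, 0, -10]
end: lo=2, hi=2; data = [-15, -13, -11, -6, -5, -2, 0, -10]

[-15, -13, -11, -6, -5, -2, 0, -10]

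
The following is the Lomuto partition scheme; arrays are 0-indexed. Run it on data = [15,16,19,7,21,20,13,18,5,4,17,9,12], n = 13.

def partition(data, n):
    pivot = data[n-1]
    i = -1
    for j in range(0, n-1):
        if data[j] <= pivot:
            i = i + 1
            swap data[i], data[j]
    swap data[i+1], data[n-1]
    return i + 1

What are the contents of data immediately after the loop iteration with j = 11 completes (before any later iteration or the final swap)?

[7,5,4,9,21,20,13,18,16,19,17,15,12]

pivot=12, i=-1
j=0: 15>12, skip
j=1: 16>12, skip
j=2: 19>12, skip
j=3: 7≤12, i=0, swap(0,3) ⇒ [7,16,19,15,21,20,13,18,5,4,17,9,12]
j=4: 21>12, skip
j=5: 20>12, skip
j=6: 13>12, skip
j=7: 18>12, skip
j=8: 5≤12, i=1, swap(1,8) ⇒ [7,5,19,15,21,20,13,18,16,4,17,9,12]
j=9: 4≤12, i=2, swap(2,9) ⇒ [7,5,4,15,21,20,13,18,16,19,17,9,12]
j=10: 17>12, skip
j=11: 9≤12, i=3, swap(3,11) ⇒ [7,5,4,9,21,20,13,18,16,19,17,15,12]
(after j=11) data = [7,5,4,9,21,20,13,18,16,19,17,15,12]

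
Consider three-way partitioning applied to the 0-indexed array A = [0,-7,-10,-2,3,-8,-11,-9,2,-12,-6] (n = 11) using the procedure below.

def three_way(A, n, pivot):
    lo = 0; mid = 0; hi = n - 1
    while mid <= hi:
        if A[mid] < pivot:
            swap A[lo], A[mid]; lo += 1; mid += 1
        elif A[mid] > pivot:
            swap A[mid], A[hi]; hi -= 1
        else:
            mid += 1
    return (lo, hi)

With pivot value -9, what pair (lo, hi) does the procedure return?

lo=0 mid=0 hi=10
0>-9: swap(0,10), hi=9 ⇒ [-6,-7,-10,-2,3,-8,-11,-9,2,-12,0]
-6>-9: swap(0,9), hi=8 ⇒ [-12,-7,-10,-2,3,-8,-11,-9,2,-6,0]
-12<-9: swap(0,0), lo=1 mid=1 ⇒ [-12,-7,-10,-2,3,-8,-11,-9,2,-6,0]
-7>-9: swap(1,8), hi=7 ⇒ [-12,2,-10,-2,3,-8,-11,-9,-7,-6,0]
2>-9: swap(1,7), hi=6 ⇒ [-12,-9,-10,-2,3,-8,-11,2,-7,-6,0]
-9=-9: mid=2
-10<-9: swap(1,2), lo=2 mid=3 ⇒ [-12,-10,-9,-2,3,-8,-11,2,-7,-6,0]
-2>-9: swap(3,6), hi=5 ⇒ [-12,-10,-9,-11,3,-8,-2,2,-7,-6,0]
-11<-9: swap(2,3), lo=3 mid=4 ⇒ [-12,-10,-11,-9,3,-8,-2,2,-7,-6,0]
3>-9: swap(4,5), hi=4 ⇒ [-12,-10,-11,-9,-8,3,-2,2,-7,-6,0]
-8>-9: swap(4,4), hi=3 ⇒ [-12,-10,-11,-9,-8,3,-2,2,-7,-6,0]
done. lo=3 hi=3; A=[-12,-10,-11,-9,-8,3,-2,2,-7,-6,0]

(3, 3)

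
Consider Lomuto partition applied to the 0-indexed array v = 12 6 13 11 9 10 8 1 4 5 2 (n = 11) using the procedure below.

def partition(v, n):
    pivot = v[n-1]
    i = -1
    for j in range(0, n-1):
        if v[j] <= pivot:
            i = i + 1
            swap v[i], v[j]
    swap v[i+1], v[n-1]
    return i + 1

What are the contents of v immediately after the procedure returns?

1 2 13 11 9 10 8 12 4 5 6

pivot=2, i=-1
j=0: 12>2, skip
j=1: 6>2, skip
j=2: 13>2, skip
j=3: 11>2, skip
j=4: 9>2, skip
j=5: 10>2, skip
j=6: 8>2, skip
j=7: 1≤2, i=0, swap(0,7) ⇒ 1 6 13 11 9 10 8 12 4 5 2
j=8: 4>2, skip
j=9: 5>2, skip
swap(1,10) ⇒ 1 2 13 11 9 10 8 12 4 5 6; return 1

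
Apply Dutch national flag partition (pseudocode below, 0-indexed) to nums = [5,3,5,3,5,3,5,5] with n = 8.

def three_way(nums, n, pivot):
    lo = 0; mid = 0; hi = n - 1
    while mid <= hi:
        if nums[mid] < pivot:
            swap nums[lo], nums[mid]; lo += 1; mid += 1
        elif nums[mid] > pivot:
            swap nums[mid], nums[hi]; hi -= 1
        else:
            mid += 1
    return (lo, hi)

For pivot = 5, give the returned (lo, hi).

pivot = 5; lo=0, mid=0, hi=7
nums[mid]=5=5: mid=1
nums[mid]=3<5: swap nums[0],nums[1]; lo=1,mid=2 → [3,5,5,3,5,3,5,5]
nums[mid]=5=5: mid=3
nums[mid]=3<5: swap nums[1],nums[3]; lo=2,mid=4 → [3,3,5,5,5,3,5,5]
nums[mid]=5=5: mid=5
nums[mid]=3<5: swap nums[2],nums[5]; lo=3,mid=6 → [3,3,3,5,5,5,5,5]
nums[mid]=5=5: mid=7
nums[mid]=5=5: mid=8
end: lo=3, hi=7; nums = [3,3,3,5,5,5,5,5]

(3, 7)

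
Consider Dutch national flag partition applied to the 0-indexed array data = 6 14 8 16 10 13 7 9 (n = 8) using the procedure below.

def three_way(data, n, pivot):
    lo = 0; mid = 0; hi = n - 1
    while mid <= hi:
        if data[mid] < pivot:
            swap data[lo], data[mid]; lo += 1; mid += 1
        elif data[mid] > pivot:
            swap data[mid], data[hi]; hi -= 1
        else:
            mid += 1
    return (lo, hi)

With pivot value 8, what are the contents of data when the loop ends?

lo=0 mid=0 hi=7
6<8: swap(0,0), lo=1 mid=1 ⇒ 6 14 8 16 10 13 7 9
14>8: swap(1,7), hi=6 ⇒ 6 9 8 16 10 13 7 14
9>8: swap(1,6), hi=5 ⇒ 6 7 8 16 10 13 9 14
7<8: swap(1,1), lo=2 mid=2 ⇒ 6 7 8 16 10 13 9 14
8=8: mid=3
16>8: swap(3,5), hi=4 ⇒ 6 7 8 13 10 16 9 14
13>8: swap(3,4), hi=3 ⇒ 6 7 8 10 13 16 9 14
10>8: swap(3,3), hi=2 ⇒ 6 7 8 10 13 16 9 14
done. lo=2 hi=2; data=6 7 8 10 13 16 9 14

6 7 8 10 13 16 9 14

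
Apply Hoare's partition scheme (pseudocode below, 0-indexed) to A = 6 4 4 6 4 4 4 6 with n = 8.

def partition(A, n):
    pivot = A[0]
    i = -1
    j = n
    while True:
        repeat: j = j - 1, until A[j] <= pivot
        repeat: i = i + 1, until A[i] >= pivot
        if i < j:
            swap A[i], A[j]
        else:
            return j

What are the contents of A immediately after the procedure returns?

pivot = A[0] = 6; i = -1, j = 8
j→7 (A[7]=6≤6), i→0 (A[0]=6≥6); i<j, swap → 6 4 4 6 4 4 4 6
j→6 (A[6]=4≤6), i→3 (A[3]=6≥6); i<j, swap → 6 4 4 4 4 4 6 6
j→5, i→6; i≥j, return j=5. A = 6 4 4 4 4 4 6 6

6 4 4 4 4 4 6 6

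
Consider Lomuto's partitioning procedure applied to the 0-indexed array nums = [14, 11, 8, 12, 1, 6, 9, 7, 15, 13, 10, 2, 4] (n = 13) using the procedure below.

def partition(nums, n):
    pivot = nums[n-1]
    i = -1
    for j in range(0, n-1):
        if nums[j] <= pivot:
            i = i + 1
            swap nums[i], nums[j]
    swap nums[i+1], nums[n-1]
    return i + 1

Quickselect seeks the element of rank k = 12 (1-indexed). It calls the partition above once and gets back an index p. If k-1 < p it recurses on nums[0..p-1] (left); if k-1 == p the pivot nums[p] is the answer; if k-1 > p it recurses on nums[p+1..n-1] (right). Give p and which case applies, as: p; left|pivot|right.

2; right

pivot = nums[12] = 4; i = -1
j=0: nums[0]=14 > 4 → no swap
j=1: nums[1]=11 > 4 → no swap
j=2: nums[2]=8 > 4 → no swap
j=3: nums[3]=12 > 4 → no swap
j=4: nums[4]=1 ≤ 4 → i=0, swap nums[0],nums[4] → [1, 11, 8, 12, 14, 6, 9, 7, 15, 13, 10, 2, 4]
j=5: nums[5]=6 > 4 → no swap
j=6: nums[6]=9 > 4 → no swap
j=7: nums[7]=7 > 4 → no swap
j=8: nums[8]=15 > 4 → no swap
j=9: nums[9]=13 > 4 → no swap
j=10: nums[10]=10 > 4 → no swap
j=11: nums[11]=2 ≤ 4 → i=1, swap nums[1],nums[11] → [1, 2, 8, 12, 14, 6, 9, 7, 15, 13, 10, 11, 4]
final swap nums[2],nums[12] → [1, 2, 4, 12, 14, 6, 9, 7, 15, 13, 10, 11, 8]; return 2
p = 2; k-1 = 11 > 2 ⇒ right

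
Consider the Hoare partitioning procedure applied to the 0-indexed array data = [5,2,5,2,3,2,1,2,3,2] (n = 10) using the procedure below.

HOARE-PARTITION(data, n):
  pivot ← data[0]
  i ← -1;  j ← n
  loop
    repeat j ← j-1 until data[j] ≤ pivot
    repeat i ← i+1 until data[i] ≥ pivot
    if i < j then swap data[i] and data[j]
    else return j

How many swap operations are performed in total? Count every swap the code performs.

2

pivot = data[0] = 5; i = -1, j = 10
j→9 (data[9]=2≤5), i→0 (data[0]=5≥5); i<j, swap → [2,2,5,2,3,2,1,2,3,5]
j→8 (data[8]=3≤5), i→2 (data[2]=5≥5); i<j, swap → [2,2,3,2,3,2,1,2,5,5]
j→7, i→8; i≥j, return j=7. data = [2,2,3,2,3,2,1,2,5,5]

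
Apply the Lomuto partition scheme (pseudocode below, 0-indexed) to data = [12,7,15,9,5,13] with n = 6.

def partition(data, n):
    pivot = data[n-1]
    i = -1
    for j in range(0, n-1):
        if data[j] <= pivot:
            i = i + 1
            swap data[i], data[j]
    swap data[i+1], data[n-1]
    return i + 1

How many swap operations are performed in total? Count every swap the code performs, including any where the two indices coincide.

pivot = data[5] = 13; i = -1
j=0: data[0]=12 ≤ 13 → i=0, swap data[0],data[0] (no change) → [12,7,15,9,5,13]
j=1: data[1]=7 ≤ 13 → i=1, swap data[1],data[1] (no change) → [12,7,15,9,5,13]
j=2: data[2]=15 > 13 → no swap
j=3: data[3]=9 ≤ 13 → i=2, swap data[2],data[3] → [12,7,9,15,5,13]
j=4: data[4]=5 ≤ 13 → i=3, swap data[3],data[4] → [12,7,9,5,15,13]
final swap data[4],data[5] → [12,7,9,5,13,15]; return 4

5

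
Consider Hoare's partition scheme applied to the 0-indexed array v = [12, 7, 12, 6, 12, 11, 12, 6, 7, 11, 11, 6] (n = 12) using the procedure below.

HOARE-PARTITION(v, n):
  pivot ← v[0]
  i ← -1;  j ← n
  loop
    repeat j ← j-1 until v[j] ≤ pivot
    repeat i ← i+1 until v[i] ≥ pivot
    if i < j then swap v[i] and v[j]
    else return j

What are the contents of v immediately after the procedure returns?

[6, 7, 11, 6, 11, 11, 7, 6, 12, 12, 12, 12]

pivot = v[0] = 12; i = -1, j = 12
j→11 (v[11]=6≤12), i→0 (v[0]=12≥12); i<j, swap → [6, 7, 12, 6, 12, 11, 12, 6, 7, 11, 11, 12]
j→10 (v[10]=11≤12), i→2 (v[2]=12≥12); i<j, swap → [6, 7, 11, 6, 12, 11, 12, 6, 7, 11, 12, 12]
j→9 (v[9]=11≤12), i→4 (v[4]=12≥12); i<j, swap → [6, 7, 11, 6, 11, 11, 12, 6, 7, 12, 12, 12]
j→8 (v[8]=7≤12), i→6 (v[6]=12≥12); i<j, swap → [6, 7, 11, 6, 11, 11, 7, 6, 12, 12, 12, 12]
j→7, i→8; i≥j, return j=7. v = [6, 7, 11, 6, 11, 11, 7, 6, 12, 12, 12, 12]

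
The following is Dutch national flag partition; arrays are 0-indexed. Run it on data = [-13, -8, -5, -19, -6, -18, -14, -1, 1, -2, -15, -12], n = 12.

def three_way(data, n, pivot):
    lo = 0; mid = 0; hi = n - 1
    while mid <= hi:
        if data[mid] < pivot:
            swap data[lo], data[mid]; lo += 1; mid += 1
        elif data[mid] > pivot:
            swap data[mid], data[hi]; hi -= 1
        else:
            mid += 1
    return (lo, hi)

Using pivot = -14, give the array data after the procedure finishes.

pivot = -14; lo=0, mid=0, hi=11
data[mid]=-13>-14: swap data[0],data[11]; hi=10 → [-12, -8, -5, -19, -6, -18, -14, -1, 1, -2, -15, -13]
data[mid]=-12>-14: swap data[0],data[10]; hi=9 → [-15, -8, -5, -19, -6, -18, -14, -1, 1, -2, -12, -13]
data[mid]=-15<-14: swap data[0],data[0]; lo=1,mid=1 → [-15, -8, -5, -19, -6, -18, -14, -1, 1, -2, -12, -13]
data[mid]=-8>-14: swap data[1],data[9]; hi=8 → [-15, -2, -5, -19, -6, -18, -14, -1, 1, -8, -12, -13]
data[mid]=-2>-14: swap data[1],data[8]; hi=7 → [-15, 1, -5, -19, -6, -18, -14, -1, -2, -8, -12, -13]
data[mid]=1>-14: swap data[1],data[7]; hi=6 → [-15, -1, -5, -19, -6, -18, -14, 1, -2, -8, -12, -13]
data[mid]=-1>-14: swap data[1],data[6]; hi=5 → [-15, -14, -5, -19, -6, -18, -1, 1, -2, -8, -12, -13]
data[mid]=-14=-14: mid=2
data[mid]=-5>-14: swap data[2],data[5]; hi=4 → [-15, -14, -18, -19, -6, -5, -1, 1, -2, -8, -12, -13]
data[mid]=-18<-14: swap data[1],data[2]; lo=2,mid=3 → [-15, -18, -14, -19, -6, -5, -1, 1, -2, -8, -12, -13]
data[mid]=-19<-14: swap data[2],data[3]; lo=3,mid=4 → [-15, -18, -19, -14, -6, -5, -1, 1, -2, -8, -12, -13]
data[mid]=-6>-14: swap data[4],data[4]; hi=3 → [-15, -18, -19, -14, -6, -5, -1, 1, -2, -8, -12, -13]
end: lo=3, hi=3; data = [-15, -18, -19, -14, -6, -5, -1, 1, -2, -8, -12, -13]

[-15, -18, -19, -14, -6, -5, -1, 1, -2, -8, -12, -13]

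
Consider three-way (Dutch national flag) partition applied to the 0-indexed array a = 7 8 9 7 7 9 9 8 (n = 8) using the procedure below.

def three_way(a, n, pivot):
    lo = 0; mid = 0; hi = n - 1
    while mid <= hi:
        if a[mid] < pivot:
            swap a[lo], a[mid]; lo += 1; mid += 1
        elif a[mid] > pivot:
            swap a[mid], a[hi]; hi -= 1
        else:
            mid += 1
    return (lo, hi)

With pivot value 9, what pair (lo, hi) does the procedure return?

(5, 7)

pivot = 9; lo=0, mid=0, hi=7
a[mid]=7<9: swap a[0],a[0]; lo=1,mid=1 → 7 8 9 7 7 9 9 8
a[mid]=8<9: swap a[1],a[1]; lo=2,mid=2 → 7 8 9 7 7 9 9 8
a[mid]=9=9: mid=3
a[mid]=7<9: swap a[2],a[3]; lo=3,mid=4 → 7 8 7 9 7 9 9 8
a[mid]=7<9: swap a[3],a[4]; lo=4,mid=5 → 7 8 7 7 9 9 9 8
a[mid]=9=9: mid=6
a[mid]=9=9: mid=7
a[mid]=8<9: swap a[4],a[7]; lo=5,mid=8 → 7 8 7 7 8 9 9 9
end: lo=5, hi=7; a = 7 8 7 7 8 9 9 9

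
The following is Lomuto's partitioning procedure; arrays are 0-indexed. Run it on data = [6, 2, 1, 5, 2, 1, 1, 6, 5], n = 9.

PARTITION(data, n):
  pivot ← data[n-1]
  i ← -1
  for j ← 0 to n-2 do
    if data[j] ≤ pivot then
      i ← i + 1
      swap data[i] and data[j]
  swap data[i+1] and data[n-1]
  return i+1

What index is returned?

pivot = data[8] = 5; i = -1
j=0: data[0]=6 > 5 → no swap
j=1: data[1]=2 ≤ 5 → i=0, swap data[0],data[1] → [2, 6, 1, 5, 2, 1, 1, 6, 5]
j=2: data[2]=1 ≤ 5 → i=1, swap data[1],data[2] → [2, 1, 6, 5, 2, 1, 1, 6, 5]
j=3: data[3]=5 ≤ 5 → i=2, swap data[2],data[3] → [2, 1, 5, 6, 2, 1, 1, 6, 5]
j=4: data[4]=2 ≤ 5 → i=3, swap data[3],data[4] → [2, 1, 5, 2, 6, 1, 1, 6, 5]
j=5: data[5]=1 ≤ 5 → i=4, swap data[4],data[5] → [2, 1, 5, 2, 1, 6, 1, 6, 5]
j=6: data[6]=1 ≤ 5 → i=5, swap data[5],data[6] → [2, 1, 5, 2, 1, 1, 6, 6, 5]
j=7: data[7]=6 > 5 → no swap
final swap data[6],data[8] → [2, 1, 5, 2, 1, 1, 5, 6, 6]; return 6

6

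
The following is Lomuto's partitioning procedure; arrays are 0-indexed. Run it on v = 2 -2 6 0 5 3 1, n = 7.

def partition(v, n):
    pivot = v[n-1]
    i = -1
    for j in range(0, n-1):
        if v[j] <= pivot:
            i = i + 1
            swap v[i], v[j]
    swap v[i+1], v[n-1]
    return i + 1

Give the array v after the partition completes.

-2 0 1 2 5 3 6

pivot=1, i=-1
j=0: 2>1, skip
j=1: -2≤1, i=0, swap(0,1) ⇒ -2 2 6 0 5 3 1
j=2: 6>1, skip
j=3: 0≤1, i=1, swap(1,3) ⇒ -2 0 6 2 5 3 1
j=4: 5>1, skip
j=5: 3>1, skip
swap(2,6) ⇒ -2 0 1 2 5 3 6; return 2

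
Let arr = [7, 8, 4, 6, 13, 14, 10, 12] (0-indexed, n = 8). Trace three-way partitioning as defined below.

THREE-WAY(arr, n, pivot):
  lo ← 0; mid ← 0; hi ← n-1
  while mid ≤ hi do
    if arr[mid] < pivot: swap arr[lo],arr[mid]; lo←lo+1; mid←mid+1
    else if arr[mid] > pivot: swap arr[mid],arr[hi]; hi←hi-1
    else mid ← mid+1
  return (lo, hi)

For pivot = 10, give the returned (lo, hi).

pivot = 10; lo=0, mid=0, hi=7
arr[mid]=7<10: swap arr[0],arr[0]; lo=1,mid=1 → [7, 8, 4, 6, 13, 14, 10, 12]
arr[mid]=8<10: swap arr[1],arr[1]; lo=2,mid=2 → [7, 8, 4, 6, 13, 14, 10, 12]
arr[mid]=4<10: swap arr[2],arr[2]; lo=3,mid=3 → [7, 8, 4, 6, 13, 14, 10, 12]
arr[mid]=6<10: swap arr[3],arr[3]; lo=4,mid=4 → [7, 8, 4, 6, 13, 14, 10, 12]
arr[mid]=13>10: swap arr[4],arr[7]; hi=6 → [7, 8, 4, 6, 12, 14, 10, 13]
arr[mid]=12>10: swap arr[4],arr[6]; hi=5 → [7, 8, 4, 6, 10, 14, 12, 13]
arr[mid]=10=10: mid=5
arr[mid]=14>10: swap arr[5],arr[5]; hi=4 → [7, 8, 4, 6, 10, 14, 12, 13]
end: lo=4, hi=4; arr = [7, 8, 4, 6, 10, 14, 12, 13]

(4, 4)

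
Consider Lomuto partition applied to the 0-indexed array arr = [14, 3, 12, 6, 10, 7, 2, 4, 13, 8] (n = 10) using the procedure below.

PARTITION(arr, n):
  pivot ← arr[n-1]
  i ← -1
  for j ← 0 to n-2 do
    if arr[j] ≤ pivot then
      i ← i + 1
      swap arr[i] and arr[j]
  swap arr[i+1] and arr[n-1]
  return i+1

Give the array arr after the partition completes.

pivot = arr[9] = 8; i = -1
j=0: arr[0]=14 > 8 → no swap
j=1: arr[1]=3 ≤ 8 → i=0, swap arr[0],arr[1] → [3, 14, 12, 6, 10, 7, 2, 4, 13, 8]
j=2: arr[2]=12 > 8 → no swap
j=3: arr[3]=6 ≤ 8 → i=1, swap arr[1],arr[3] → [3, 6, 12, 14, 10, 7, 2, 4, 13, 8]
j=4: arr[4]=10 > 8 → no swap
j=5: arr[5]=7 ≤ 8 → i=2, swap arr[2],arr[5] → [3, 6, 7, 14, 10, 12, 2, 4, 13, 8]
j=6: arr[6]=2 ≤ 8 → i=3, swap arr[3],arr[6] → [3, 6, 7, 2, 10, 12, 14, 4, 13, 8]
j=7: arr[7]=4 ≤ 8 → i=4, swap arr[4],arr[7] → [3, 6, 7, 2, 4, 12, 14, 10, 13, 8]
j=8: arr[8]=13 > 8 → no swap
final swap arr[5],arr[9] → [3, 6, 7, 2, 4, 8, 14, 10, 13, 12]; return 5

[3, 6, 7, 2, 4, 8, 14, 10, 13, 12]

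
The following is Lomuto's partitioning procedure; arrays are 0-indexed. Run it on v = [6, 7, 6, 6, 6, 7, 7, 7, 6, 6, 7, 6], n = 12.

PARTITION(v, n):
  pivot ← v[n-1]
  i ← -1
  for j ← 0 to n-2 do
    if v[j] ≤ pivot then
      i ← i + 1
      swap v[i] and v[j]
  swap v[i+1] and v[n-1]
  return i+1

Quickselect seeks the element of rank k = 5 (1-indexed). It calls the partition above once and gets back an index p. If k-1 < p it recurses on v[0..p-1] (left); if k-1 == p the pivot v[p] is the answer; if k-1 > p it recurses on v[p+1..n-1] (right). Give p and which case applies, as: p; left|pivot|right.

6; left

pivot = v[11] = 6; i = -1
j=0: v[0]=6 ≤ 6 → i=0, swap v[0],v[0] (no change) → [6, 7, 6, 6, 6, 7, 7, 7, 6, 6, 7, 6]
j=1: v[1]=7 > 6 → no swap
j=2: v[2]=6 ≤ 6 → i=1, swap v[1],v[2] → [6, 6, 7, 6, 6, 7, 7, 7, 6, 6, 7, 6]
j=3: v[3]=6 ≤ 6 → i=2, swap v[2],v[3] → [6, 6, 6, 7, 6, 7, 7, 7, 6, 6, 7, 6]
j=4: v[4]=6 ≤ 6 → i=3, swap v[3],v[4] → [6, 6, 6, 6, 7, 7, 7, 7, 6, 6, 7, 6]
j=5: v[5]=7 > 6 → no swap
j=6: v[6]=7 > 6 → no swap
j=7: v[7]=7 > 6 → no swap
j=8: v[8]=6 ≤ 6 → i=4, swap v[4],v[8] → [6, 6, 6, 6, 6, 7, 7, 7, 7, 6, 7, 6]
j=9: v[9]=6 ≤ 6 → i=5, swap v[5],v[9] → [6, 6, 6, 6, 6, 6, 7, 7, 7, 7, 7, 6]
j=10: v[10]=7 > 6 → no swap
final swap v[6],v[11] → [6, 6, 6, 6, 6, 6, 6, 7, 7, 7, 7, 7]; return 6
p = 6; k-1 = 4 < 6 ⇒ left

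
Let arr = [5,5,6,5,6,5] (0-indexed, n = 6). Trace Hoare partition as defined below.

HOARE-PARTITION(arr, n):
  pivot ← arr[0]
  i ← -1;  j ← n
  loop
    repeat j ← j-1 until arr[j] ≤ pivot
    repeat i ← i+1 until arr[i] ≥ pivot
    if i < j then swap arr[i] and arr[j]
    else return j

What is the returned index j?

1

pivot=5
j stops at 5 (5), i stops at 0 (5); swap ⇒ [5,5,6,5,6,5]
j stops at 3 (5), i stops at 1 (5); swap ⇒ [5,5,6,5,6,5]
j stops at 1, i stops at 2; i≥j ⇒ return 1. arr=[5,5,6,5,6,5]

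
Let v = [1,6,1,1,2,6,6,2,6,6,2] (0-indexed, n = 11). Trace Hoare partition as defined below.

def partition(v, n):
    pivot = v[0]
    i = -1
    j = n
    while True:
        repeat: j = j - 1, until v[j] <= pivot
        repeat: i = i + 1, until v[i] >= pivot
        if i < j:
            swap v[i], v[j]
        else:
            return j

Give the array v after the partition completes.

pivot = v[0] = 1; i = -1, j = 11
j→3 (v[3]=1≤1), i→0 (v[0]=1≥1); i<j, swap → [1,6,1,1,2,6,6,2,6,6,2]
j→2 (v[2]=1≤1), i→1 (v[1]=6≥1); i<j, swap → [1,1,6,1,2,6,6,2,6,6,2]
j→1, i→2; i≥j, return j=1. v = [1,1,6,1,2,6,6,2,6,6,2]

[1,1,6,1,2,6,6,2,6,6,2]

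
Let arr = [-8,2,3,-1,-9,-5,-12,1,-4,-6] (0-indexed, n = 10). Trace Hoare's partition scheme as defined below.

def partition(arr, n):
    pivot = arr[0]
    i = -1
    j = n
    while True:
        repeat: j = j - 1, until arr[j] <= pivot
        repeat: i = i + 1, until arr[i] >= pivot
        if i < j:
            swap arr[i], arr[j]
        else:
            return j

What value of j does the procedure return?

1

pivot = arr[0] = -8; i = -1, j = 10
j→6 (arr[6]=-12≤-8), i→0 (arr[0]=-8≥-8); i<j, swap → [-12,2,3,-1,-9,-5,-8,1,-4,-6]
j→4 (arr[4]=-9≤-8), i→1 (arr[1]=2≥-8); i<j, swap → [-12,-9,3,-1,2,-5,-8,1,-4,-6]
j→1, i→2; i≥j, return j=1. arr = [-12,-9,3,-1,2,-5,-8,1,-4,-6]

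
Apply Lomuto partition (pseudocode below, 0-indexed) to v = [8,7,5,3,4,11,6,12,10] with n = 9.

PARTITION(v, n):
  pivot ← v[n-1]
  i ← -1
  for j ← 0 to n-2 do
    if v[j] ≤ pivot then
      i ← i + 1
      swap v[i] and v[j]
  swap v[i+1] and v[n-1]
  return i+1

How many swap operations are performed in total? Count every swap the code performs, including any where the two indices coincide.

7

pivot = v[8] = 10; i = -1
j=0: v[0]=8 ≤ 10 → i=0, swap v[0],v[0] (no change) → [8,7,5,3,4,11,6,12,10]
j=1: v[1]=7 ≤ 10 → i=1, swap v[1],v[1] (no change) → [8,7,5,3,4,11,6,12,10]
j=2: v[2]=5 ≤ 10 → i=2, swap v[2],v[2] (no change) → [8,7,5,3,4,11,6,12,10]
j=3: v[3]=3 ≤ 10 → i=3, swap v[3],v[3] (no change) → [8,7,5,3,4,11,6,12,10]
j=4: v[4]=4 ≤ 10 → i=4, swap v[4],v[4] (no change) → [8,7,5,3,4,11,6,12,10]
j=5: v[5]=11 > 10 → no swap
j=6: v[6]=6 ≤ 10 → i=5, swap v[5],v[6] → [8,7,5,3,4,6,11,12,10]
j=7: v[7]=12 > 10 → no swap
final swap v[6],v[8] → [8,7,5,3,4,6,10,12,11]; return 6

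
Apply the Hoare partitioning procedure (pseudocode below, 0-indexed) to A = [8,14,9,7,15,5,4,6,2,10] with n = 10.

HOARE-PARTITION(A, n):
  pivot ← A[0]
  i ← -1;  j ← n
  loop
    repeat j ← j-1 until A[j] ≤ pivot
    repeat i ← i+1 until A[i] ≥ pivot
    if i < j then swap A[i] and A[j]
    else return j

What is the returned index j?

4

pivot = A[0] = 8; i = -1, j = 10
j→8 (A[8]=2≤8), i→0 (A[0]=8≥8); i<j, swap → [2,14,9,7,15,5,4,6,8,10]
j→7 (A[7]=6≤8), i→1 (A[1]=14≥8); i<j, swap → [2,6,9,7,15,5,4,14,8,10]
j→6 (A[6]=4≤8), i→2 (A[2]=9≥8); i<j, swap → [2,6,4,7,15,5,9,14,8,10]
j→5 (A[5]=5≤8), i→4 (A[4]=15≥8); i<j, swap → [2,6,4,7,5,15,9,14,8,10]
j→4, i→5; i≥j, return j=4. A = [2,6,4,7,5,15,9,14,8,10]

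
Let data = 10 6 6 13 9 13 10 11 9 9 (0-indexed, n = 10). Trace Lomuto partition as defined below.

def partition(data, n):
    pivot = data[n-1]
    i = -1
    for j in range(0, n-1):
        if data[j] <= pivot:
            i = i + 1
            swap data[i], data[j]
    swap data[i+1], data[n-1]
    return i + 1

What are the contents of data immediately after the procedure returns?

pivot = data[9] = 9; i = -1
j=0: data[0]=10 > 9 → no swap
j=1: data[1]=6 ≤ 9 → i=0, swap data[0],data[1] → 6 10 6 13 9 13 10 11 9 9
j=2: data[2]=6 ≤ 9 → i=1, swap data[1],data[2] → 6 6 10 13 9 13 10 11 9 9
j=3: data[3]=13 > 9 → no swap
j=4: data[4]=9 ≤ 9 → i=2, swap data[2],data[4] → 6 6 9 13 10 13 10 11 9 9
j=5: data[5]=13 > 9 → no swap
j=6: data[6]=10 > 9 → no swap
j=7: data[7]=11 > 9 → no swap
j=8: data[8]=9 ≤ 9 → i=3, swap data[3],data[8] → 6 6 9 9 10 13 10 11 13 9
final swap data[4],data[9] → 6 6 9 9 9 13 10 11 13 10; return 4

6 6 9 9 9 13 10 11 13 10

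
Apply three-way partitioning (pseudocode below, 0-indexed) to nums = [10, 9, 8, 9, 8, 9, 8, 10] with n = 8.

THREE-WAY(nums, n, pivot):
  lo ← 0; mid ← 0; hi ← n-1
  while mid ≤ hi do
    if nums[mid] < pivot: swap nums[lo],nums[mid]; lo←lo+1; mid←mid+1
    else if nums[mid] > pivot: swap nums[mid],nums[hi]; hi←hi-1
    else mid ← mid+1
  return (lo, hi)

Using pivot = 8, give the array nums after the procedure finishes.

[8, 8, 8, 9, 9, 9, 10, 10]

pivot = 8; lo=0, mid=0, hi=7
nums[mid]=10>8: swap nums[0],nums[7]; hi=6 → [10, 9, 8, 9, 8, 9, 8, 10]
nums[mid]=10>8: swap nums[0],nums[6]; hi=5 → [8, 9, 8, 9, 8, 9, 10, 10]
nums[mid]=8=8: mid=1
nums[mid]=9>8: swap nums[1],nums[5]; hi=4 → [8, 9, 8, 9, 8, 9, 10, 10]
nums[mid]=9>8: swap nums[1],nums[4]; hi=3 → [8, 8, 8, 9, 9, 9, 10, 10]
nums[mid]=8=8: mid=2
nums[mid]=8=8: mid=3
nums[mid]=9>8: swap nums[3],nums[3]; hi=2 → [8, 8, 8, 9, 9, 9, 10, 10]
end: lo=0, hi=2; nums = [8, 8, 8, 9, 9, 9, 10, 10]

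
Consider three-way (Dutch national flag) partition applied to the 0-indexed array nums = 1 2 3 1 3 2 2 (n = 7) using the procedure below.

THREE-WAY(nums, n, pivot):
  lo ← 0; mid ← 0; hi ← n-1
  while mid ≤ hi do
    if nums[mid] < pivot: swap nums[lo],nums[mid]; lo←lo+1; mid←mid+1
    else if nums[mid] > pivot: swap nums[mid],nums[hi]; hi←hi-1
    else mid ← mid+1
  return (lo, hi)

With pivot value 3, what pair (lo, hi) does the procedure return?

(5, 6)

pivot = 3; lo=0, mid=0, hi=6
nums[mid]=1<3: swap nums[0],nums[0]; lo=1,mid=1 → 1 2 3 1 3 2 2
nums[mid]=2<3: swap nums[1],nums[1]; lo=2,mid=2 → 1 2 3 1 3 2 2
nums[mid]=3=3: mid=3
nums[mid]=1<3: swap nums[2],nums[3]; lo=3,mid=4 → 1 2 1 3 3 2 2
nums[mid]=3=3: mid=5
nums[mid]=2<3: swap nums[3],nums[5]; lo=4,mid=6 → 1 2 1 2 3 3 2
nums[mid]=2<3: swap nums[4],nums[6]; lo=5,mid=7 → 1 2 1 2 2 3 3
end: lo=5, hi=6; nums = 1 2 1 2 2 3 3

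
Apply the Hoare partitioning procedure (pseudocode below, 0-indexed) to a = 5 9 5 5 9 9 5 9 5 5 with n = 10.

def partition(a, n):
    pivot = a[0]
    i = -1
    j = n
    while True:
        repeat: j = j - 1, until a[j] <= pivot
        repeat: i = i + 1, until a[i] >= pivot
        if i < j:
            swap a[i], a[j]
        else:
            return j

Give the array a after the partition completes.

5 5 5 5 9 9 5 9 9 5

pivot=5
j stops at 9 (5), i stops at 0 (5); swap ⇒ 5 9 5 5 9 9 5 9 5 5
j stops at 8 (5), i stops at 1 (9); swap ⇒ 5 5 5 5 9 9 5 9 9 5
j stops at 6 (5), i stops at 2 (5); swap ⇒ 5 5 5 5 9 9 5 9 9 5
j stops at 3, i stops at 3; i≥j ⇒ return 3. a=5 5 5 5 9 9 5 9 9 5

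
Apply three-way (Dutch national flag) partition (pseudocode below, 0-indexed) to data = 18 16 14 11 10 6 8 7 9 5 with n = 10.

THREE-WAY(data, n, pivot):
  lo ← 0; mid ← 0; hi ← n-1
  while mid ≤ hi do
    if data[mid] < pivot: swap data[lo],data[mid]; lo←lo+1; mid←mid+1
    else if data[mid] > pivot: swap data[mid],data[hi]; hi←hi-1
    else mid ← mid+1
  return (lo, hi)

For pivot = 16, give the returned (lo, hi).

lo=0 mid=0 hi=9
18>16: swap(0,9), hi=8 ⇒ 5 16 14 11 10 6 8 7 9 18
5<16: swap(0,0), lo=1 mid=1 ⇒ 5 16 14 11 10 6 8 7 9 18
16=16: mid=2
14<16: swap(1,2), lo=2 mid=3 ⇒ 5 14 16 11 10 6 8 7 9 18
11<16: swap(2,3), lo=3 mid=4 ⇒ 5 14 11 16 10 6 8 7 9 18
10<16: swap(3,4), lo=4 mid=5 ⇒ 5 14 11 10 16 6 8 7 9 18
6<16: swap(4,5), lo=5 mid=6 ⇒ 5 14 11 10 6 16 8 7 9 18
8<16: swap(5,6), lo=6 mid=7 ⇒ 5 14 11 10 6 8 16 7 9 18
7<16: swap(6,7), lo=7 mid=8 ⇒ 5 14 11 10 6 8 7 16 9 18
9<16: swap(7,8), lo=8 mid=9 ⇒ 5 14 11 10 6 8 7 9 16 18
done. lo=8 hi=8; data=5 14 11 10 6 8 7 9 16 18

(8, 8)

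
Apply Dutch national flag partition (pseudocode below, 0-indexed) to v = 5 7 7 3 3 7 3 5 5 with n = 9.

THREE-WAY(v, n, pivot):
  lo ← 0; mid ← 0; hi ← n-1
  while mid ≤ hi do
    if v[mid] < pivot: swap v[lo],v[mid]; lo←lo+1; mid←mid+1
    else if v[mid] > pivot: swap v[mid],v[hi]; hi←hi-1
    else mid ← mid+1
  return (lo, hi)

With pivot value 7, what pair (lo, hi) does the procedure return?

(6, 8)

pivot = 7; lo=0, mid=0, hi=8
v[mid]=5<7: swap v[0],v[0]; lo=1,mid=1 → 5 7 7 3 3 7 3 5 5
v[mid]=7=7: mid=2
v[mid]=7=7: mid=3
v[mid]=3<7: swap v[1],v[3]; lo=2,mid=4 → 5 3 7 7 3 7 3 5 5
v[mid]=3<7: swap v[2],v[4]; lo=3,mid=5 → 5 3 3 7 7 7 3 5 5
v[mid]=7=7: mid=6
v[mid]=3<7: swap v[3],v[6]; lo=4,mid=7 → 5 3 3 3 7 7 7 5 5
v[mid]=5<7: swap v[4],v[7]; lo=5,mid=8 → 5 3 3 3 5 7 7 7 5
v[mid]=5<7: swap v[5],v[8]; lo=6,mid=9 → 5 3 3 3 5 5 7 7 7
end: lo=6, hi=8; v = 5 3 3 3 5 5 7 7 7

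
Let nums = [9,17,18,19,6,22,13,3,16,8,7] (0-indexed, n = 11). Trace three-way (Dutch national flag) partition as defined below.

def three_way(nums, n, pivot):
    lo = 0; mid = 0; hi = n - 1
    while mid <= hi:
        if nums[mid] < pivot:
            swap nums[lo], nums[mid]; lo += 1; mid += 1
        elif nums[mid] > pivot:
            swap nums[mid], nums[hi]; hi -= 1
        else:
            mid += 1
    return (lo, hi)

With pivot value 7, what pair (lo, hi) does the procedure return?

(2, 2)

pivot = 7; lo=0, mid=0, hi=10
nums[mid]=9>7: swap nums[0],nums[10]; hi=9 → [7,17,18,19,6,22,13,3,16,8,9]
nums[mid]=7=7: mid=1
nums[mid]=17>7: swap nums[1],nums[9]; hi=8 → [7,8,18,19,6,22,13,3,16,17,9]
nums[mid]=8>7: swap nums[1],nums[8]; hi=7 → [7,16,18,19,6,22,13,3,8,17,9]
nums[mid]=16>7: swap nums[1],nums[7]; hi=6 → [7,3,18,19,6,22,13,16,8,17,9]
nums[mid]=3<7: swap nums[0],nums[1]; lo=1,mid=2 → [3,7,18,19,6,22,13,16,8,17,9]
nums[mid]=18>7: swap nums[2],nums[6]; hi=5 → [3,7,13,19,6,22,18,16,8,17,9]
nums[mid]=13>7: swap nums[2],nums[5]; hi=4 → [3,7,22,19,6,13,18,16,8,17,9]
nums[mid]=22>7: swap nums[2],nums[4]; hi=3 → [3,7,6,19,22,13,18,16,8,17,9]
nums[mid]=6<7: swap nums[1],nums[2]; lo=2,mid=3 → [3,6,7,19,22,13,18,16,8,17,9]
nums[mid]=19>7: swap nums[3],nums[3]; hi=2 → [3,6,7,19,22,13,18,16,8,17,9]
end: lo=2, hi=2; nums = [3,6,7,19,22,13,18,16,8,17,9]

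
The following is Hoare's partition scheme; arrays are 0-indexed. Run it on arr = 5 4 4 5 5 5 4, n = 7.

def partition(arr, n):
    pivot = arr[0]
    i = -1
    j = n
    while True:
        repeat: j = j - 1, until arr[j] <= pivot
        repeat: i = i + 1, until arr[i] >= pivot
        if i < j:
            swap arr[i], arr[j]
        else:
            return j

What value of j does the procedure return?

pivot=5
j stops at 6 (4), i stops at 0 (5); swap ⇒ 4 4 4 5 5 5 5
j stops at 5 (5), i stops at 3 (5); swap ⇒ 4 4 4 5 5 5 5
j stops at 4, i stops at 4; i≥j ⇒ return 4. arr=4 4 4 5 5 5 5

4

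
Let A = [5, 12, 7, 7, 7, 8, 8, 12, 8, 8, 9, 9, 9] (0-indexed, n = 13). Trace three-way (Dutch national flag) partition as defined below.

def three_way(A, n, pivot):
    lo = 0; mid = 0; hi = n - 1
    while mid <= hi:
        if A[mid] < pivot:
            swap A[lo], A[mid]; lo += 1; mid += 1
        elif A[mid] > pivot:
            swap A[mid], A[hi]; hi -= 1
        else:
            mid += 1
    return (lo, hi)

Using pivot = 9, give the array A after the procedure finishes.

[5, 7, 7, 7, 8, 8, 8, 8, 9, 9, 9, 12, 12]

lo=0 mid=0 hi=12
5<9: swap(0,0), lo=1 mid=1 ⇒ [5, 12, 7, 7, 7, 8, 8, 12, 8, 8, 9, 9, 9]
12>9: swap(1,12), hi=11 ⇒ [5, 9, 7, 7, 7, 8, 8, 12, 8, 8, 9, 9, 12]
9=9: mid=2
7<9: swap(1,2), lo=2 mid=3 ⇒ [5, 7, 9, 7, 7, 8, 8, 12, 8, 8, 9, 9, 12]
7<9: swap(2,3), lo=3 mid=4 ⇒ [5, 7, 7, 9, 7, 8, 8, 12, 8, 8, 9, 9, 12]
7<9: swap(3,4), lo=4 mid=5 ⇒ [5, 7, 7, 7, 9, 8, 8, 12, 8, 8, 9, 9, 12]
8<9: swap(4,5), lo=5 mid=6 ⇒ [5, 7, 7, 7, 8, 9, 8, 12, 8, 8, 9, 9, 12]
8<9: swap(5,6), lo=6 mid=7 ⇒ [5, 7, 7, 7, 8, 8, 9, 12, 8, 8, 9, 9, 12]
12>9: swap(7,11), hi=10 ⇒ [5, 7, 7, 7, 8, 8, 9, 9, 8, 8, 9, 12, 12]
9=9: mid=8
8<9: swap(6,8), lo=7 mid=9 ⇒ [5, 7, 7, 7, 8, 8, 8, 9, 9, 8, 9, 12, 12]
8<9: swap(7,9), lo=8 mid=10 ⇒ [5, 7, 7, 7, 8, 8, 8, 8, 9, 9, 9, 12, 12]
9=9: mid=11
done. lo=8 hi=10; A=[5, 7, 7, 7, 8, 8, 8, 8, 9, 9, 9, 12, 12]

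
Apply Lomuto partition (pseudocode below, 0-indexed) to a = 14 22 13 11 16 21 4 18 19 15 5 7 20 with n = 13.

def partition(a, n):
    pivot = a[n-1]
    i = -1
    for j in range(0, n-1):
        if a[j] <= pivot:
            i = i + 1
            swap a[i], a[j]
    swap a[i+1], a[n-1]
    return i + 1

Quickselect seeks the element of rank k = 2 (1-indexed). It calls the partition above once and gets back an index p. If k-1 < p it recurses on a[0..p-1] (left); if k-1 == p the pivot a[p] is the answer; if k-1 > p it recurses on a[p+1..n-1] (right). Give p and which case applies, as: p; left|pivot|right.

pivot = a[12] = 20; i = -1
j=0: a[0]=14 ≤ 20 → i=0, swap a[0],a[0] (no change) → 14 22 13 11 16 21 4 18 19 15 5 7 20
j=1: a[1]=22 > 20 → no swap
j=2: a[2]=13 ≤ 20 → i=1, swap a[1],a[2] → 14 13 22 11 16 21 4 18 19 15 5 7 20
j=3: a[3]=11 ≤ 20 → i=2, swap a[2],a[3] → 14 13 11 22 16 21 4 18 19 15 5 7 20
j=4: a[4]=16 ≤ 20 → i=3, swap a[3],a[4] → 14 13 11 16 22 21 4 18 19 15 5 7 20
j=5: a[5]=21 > 20 → no swap
j=6: a[6]=4 ≤ 20 → i=4, swap a[4],a[6] → 14 13 11 16 4 21 22 18 19 15 5 7 20
j=7: a[7]=18 ≤ 20 → i=5, swap a[5],a[7] → 14 13 11 16 4 18 22 21 19 15 5 7 20
j=8: a[8]=19 ≤ 20 → i=6, swap a[6],a[8] → 14 13 11 16 4 18 19 21 22 15 5 7 20
j=9: a[9]=15 ≤ 20 → i=7, swap a[7],a[9] → 14 13 11 16 4 18 19 15 22 21 5 7 20
j=10: a[10]=5 ≤ 20 → i=8, swap a[8],a[10] → 14 13 11 16 4 18 19 15 5 21 22 7 20
j=11: a[11]=7 ≤ 20 → i=9, swap a[9],a[11] → 14 13 11 16 4 18 19 15 5 7 22 21 20
final swap a[10],a[12] → 14 13 11 16 4 18 19 15 5 7 20 21 22; return 10
p = 10; k-1 = 1 < 10 ⇒ left

10; left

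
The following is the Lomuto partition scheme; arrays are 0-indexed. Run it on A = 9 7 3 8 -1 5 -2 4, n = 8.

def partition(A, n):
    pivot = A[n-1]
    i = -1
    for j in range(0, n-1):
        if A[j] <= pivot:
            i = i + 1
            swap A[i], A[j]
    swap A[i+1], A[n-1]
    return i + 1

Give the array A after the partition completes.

pivot=4, i=-1
j=0: 9>4, skip
j=1: 7>4, skip
j=2: 3≤4, i=0, swap(0,2) ⇒ 3 7 9 8 -1 5 -2 4
j=3: 8>4, skip
j=4: -1≤4, i=1, swap(1,4) ⇒ 3 -1 9 8 7 5 -2 4
j=5: 5>4, skip
j=6: -2≤4, i=2, swap(2,6) ⇒ 3 -1 -2 8 7 5 9 4
swap(3,7) ⇒ 3 -1 -2 4 7 5 9 8; return 3

3 -1 -2 4 7 5 9 8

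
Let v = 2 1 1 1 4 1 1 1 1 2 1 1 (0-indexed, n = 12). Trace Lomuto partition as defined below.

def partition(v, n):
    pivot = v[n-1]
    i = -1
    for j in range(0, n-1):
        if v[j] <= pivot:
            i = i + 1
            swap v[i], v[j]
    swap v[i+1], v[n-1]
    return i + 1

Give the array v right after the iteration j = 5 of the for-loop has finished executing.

1 1 1 1 4 2 1 1 1 2 1 1

pivot=1, i=-1
j=0: 2>1, skip
j=1: 1≤1, i=0, swap(0,1) ⇒ 1 2 1 1 4 1 1 1 1 2 1 1
j=2: 1≤1, i=1, swap(1,2) ⇒ 1 1 2 1 4 1 1 1 1 2 1 1
j=3: 1≤1, i=2, swap(2,3) ⇒ 1 1 1 2 4 1 1 1 1 2 1 1
j=4: 4>1, skip
j=5: 1≤1, i=3, swap(3,5) ⇒ 1 1 1 1 4 2 1 1 1 2 1 1
(after j=5) v = 1 1 1 1 4 2 1 1 1 2 1 1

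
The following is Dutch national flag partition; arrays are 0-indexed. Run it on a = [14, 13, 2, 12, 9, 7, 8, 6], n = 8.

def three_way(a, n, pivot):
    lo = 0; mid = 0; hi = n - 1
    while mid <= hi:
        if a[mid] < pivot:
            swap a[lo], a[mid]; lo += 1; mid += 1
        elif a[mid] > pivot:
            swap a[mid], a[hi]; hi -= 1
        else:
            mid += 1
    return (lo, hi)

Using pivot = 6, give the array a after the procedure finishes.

lo=0 mid=0 hi=7
14>6: swap(0,7), hi=6 ⇒ [6, 13, 2, 12, 9, 7, 8, 14]
6=6: mid=1
13>6: swap(1,6), hi=5 ⇒ [6, 8, 2, 12, 9, 7, 13, 14]
8>6: swap(1,5), hi=4 ⇒ [6, 7, 2, 12, 9, 8, 13, 14]
7>6: swap(1,4), hi=3 ⇒ [6, 9, 2, 12, 7, 8, 13, 14]
9>6: swap(1,3), hi=2 ⇒ [6, 12, 2, 9, 7, 8, 13, 14]
12>6: swap(1,2), hi=1 ⇒ [6, 2, 12, 9, 7, 8, 13, 14]
2<6: swap(0,1), lo=1 mid=2 ⇒ [2, 6, 12, 9, 7, 8, 13, 14]
done. lo=1 hi=1; a=[2, 6, 12, 9, 7, 8, 13, 14]

[2, 6, 12, 9, 7, 8, 13, 14]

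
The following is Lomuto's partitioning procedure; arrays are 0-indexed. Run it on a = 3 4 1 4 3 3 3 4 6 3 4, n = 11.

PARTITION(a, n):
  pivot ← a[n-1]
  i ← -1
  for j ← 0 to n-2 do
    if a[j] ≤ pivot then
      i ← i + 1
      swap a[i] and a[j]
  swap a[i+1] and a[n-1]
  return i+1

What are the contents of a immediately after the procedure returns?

pivot=4, i=-1
j=0: 3≤4, i=0, swap(0,0) ⇒ 3 4 1 4 3 3 3 4 6 3 4
j=1: 4≤4, i=1, swap(1,1) ⇒ 3 4 1 4 3 3 3 4 6 3 4
j=2: 1≤4, i=2, swap(2,2) ⇒ 3 4 1 4 3 3 3 4 6 3 4
j=3: 4≤4, i=3, swap(3,3) ⇒ 3 4 1 4 3 3 3 4 6 3 4
j=4: 3≤4, i=4, swap(4,4) ⇒ 3 4 1 4 3 3 3 4 6 3 4
j=5: 3≤4, i=5, swap(5,5) ⇒ 3 4 1 4 3 3 3 4 6 3 4
j=6: 3≤4, i=6, swap(6,6) ⇒ 3 4 1 4 3 3 3 4 6 3 4
j=7: 4≤4, i=7, swap(7,7) ⇒ 3 4 1 4 3 3 3 4 6 3 4
j=8: 6>4, skip
j=9: 3≤4, i=8, swap(8,9) ⇒ 3 4 1 4 3 3 3 4 3 6 4
swap(9,10) ⇒ 3 4 1 4 3 3 3 4 3 4 6; return 9

3 4 1 4 3 3 3 4 3 4 6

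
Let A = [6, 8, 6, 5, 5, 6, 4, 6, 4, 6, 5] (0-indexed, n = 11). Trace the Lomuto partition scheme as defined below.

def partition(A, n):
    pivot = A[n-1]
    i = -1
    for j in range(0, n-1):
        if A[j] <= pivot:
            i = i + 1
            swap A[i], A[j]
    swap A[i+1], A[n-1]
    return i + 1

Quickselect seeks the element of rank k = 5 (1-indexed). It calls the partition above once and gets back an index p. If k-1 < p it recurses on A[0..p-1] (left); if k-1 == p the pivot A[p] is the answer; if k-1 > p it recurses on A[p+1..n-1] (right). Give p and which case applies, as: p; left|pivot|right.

4; pivot

pivot = A[10] = 5; i = -1
j=0: A[0]=6 > 5 → no swap
j=1: A[1]=8 > 5 → no swap
j=2: A[2]=6 > 5 → no swap
j=3: A[3]=5 ≤ 5 → i=0, swap A[0],A[3] → [5, 8, 6, 6, 5, 6, 4, 6, 4, 6, 5]
j=4: A[4]=5 ≤ 5 → i=1, swap A[1],A[4] → [5, 5, 6, 6, 8, 6, 4, 6, 4, 6, 5]
j=5: A[5]=6 > 5 → no swap
j=6: A[6]=4 ≤ 5 → i=2, swap A[2],A[6] → [5, 5, 4, 6, 8, 6, 6, 6, 4, 6, 5]
j=7: A[7]=6 > 5 → no swap
j=8: A[8]=4 ≤ 5 → i=3, swap A[3],A[8] → [5, 5, 4, 4, 8, 6, 6, 6, 6, 6, 5]
j=9: A[9]=6 > 5 → no swap
final swap A[4],A[10] → [5, 5, 4, 4, 5, 6, 6, 6, 6, 6, 8]; return 4
p = 4; k-1 = 4 == 4 ⇒ pivot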